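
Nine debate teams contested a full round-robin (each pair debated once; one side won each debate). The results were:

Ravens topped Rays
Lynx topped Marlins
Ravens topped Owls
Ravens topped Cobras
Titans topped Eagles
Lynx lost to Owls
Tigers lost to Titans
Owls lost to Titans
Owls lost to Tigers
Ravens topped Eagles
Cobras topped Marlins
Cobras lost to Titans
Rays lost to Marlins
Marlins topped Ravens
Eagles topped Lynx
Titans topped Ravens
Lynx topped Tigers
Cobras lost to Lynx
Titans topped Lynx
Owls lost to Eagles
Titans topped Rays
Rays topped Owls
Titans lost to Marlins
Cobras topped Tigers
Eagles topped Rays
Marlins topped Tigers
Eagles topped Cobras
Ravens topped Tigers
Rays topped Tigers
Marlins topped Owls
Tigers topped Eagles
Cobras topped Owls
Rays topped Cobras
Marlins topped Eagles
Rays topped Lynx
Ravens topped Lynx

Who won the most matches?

Win totals: Tigers 2, Titans 7, Marlins 6, Cobras 3, Rays 4, Owls 1, Lynx 3, Ravens 6, Eagles 4.
Titans leads with 7 wins (next highest: 6).

Titans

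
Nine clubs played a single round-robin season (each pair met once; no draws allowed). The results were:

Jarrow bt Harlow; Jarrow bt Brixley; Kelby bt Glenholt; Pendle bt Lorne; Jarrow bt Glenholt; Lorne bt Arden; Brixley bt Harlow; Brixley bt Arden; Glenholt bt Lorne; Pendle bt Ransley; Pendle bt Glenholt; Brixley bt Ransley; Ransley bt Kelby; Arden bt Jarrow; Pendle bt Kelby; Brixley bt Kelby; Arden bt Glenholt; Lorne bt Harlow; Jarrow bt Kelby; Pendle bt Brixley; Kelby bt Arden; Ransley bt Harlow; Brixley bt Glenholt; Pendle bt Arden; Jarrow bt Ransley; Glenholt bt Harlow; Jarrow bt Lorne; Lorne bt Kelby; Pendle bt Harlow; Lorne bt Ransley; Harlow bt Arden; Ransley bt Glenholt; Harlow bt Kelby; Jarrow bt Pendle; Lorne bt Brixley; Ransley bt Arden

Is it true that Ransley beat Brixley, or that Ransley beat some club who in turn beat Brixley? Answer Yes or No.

Ransley did not beat Brixley directly.
Ransley beat Arden, Harlow, Kelby, Glenholt, but each of them lost to Brixley. No two-step path.

No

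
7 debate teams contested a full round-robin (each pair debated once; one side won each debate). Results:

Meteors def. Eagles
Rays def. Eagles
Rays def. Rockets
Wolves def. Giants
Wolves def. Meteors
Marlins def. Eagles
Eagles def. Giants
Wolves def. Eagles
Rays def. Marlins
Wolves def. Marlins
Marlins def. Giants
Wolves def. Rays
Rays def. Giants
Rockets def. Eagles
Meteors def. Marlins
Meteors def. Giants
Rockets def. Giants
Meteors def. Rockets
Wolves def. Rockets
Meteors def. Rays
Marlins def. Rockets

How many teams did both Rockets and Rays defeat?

2

Rockets beat: Eagles, Giants.
Rays beat: Eagles, Rockets, Marlins, Giants.
Both beat: Eagles, Giants — 2.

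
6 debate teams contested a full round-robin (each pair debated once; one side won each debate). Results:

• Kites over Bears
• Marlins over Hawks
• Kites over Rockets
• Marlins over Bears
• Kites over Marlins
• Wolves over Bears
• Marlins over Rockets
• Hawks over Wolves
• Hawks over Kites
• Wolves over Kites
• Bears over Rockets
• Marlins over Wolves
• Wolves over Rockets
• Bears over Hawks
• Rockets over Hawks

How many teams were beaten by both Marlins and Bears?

Marlins beat: Wolves, Hawks, Rockets, Bears.
Bears beat: Hawks, Rockets.
Both beat: Hawks, Rockets — 2.

2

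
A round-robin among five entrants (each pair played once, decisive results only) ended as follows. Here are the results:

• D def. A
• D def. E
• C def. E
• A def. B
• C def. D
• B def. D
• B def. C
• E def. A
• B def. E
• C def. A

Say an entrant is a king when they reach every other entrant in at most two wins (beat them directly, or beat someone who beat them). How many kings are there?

A reaches everyone (king).
B reaches everyone (king).
C reaches everyone (king).
D cannot reach C in two steps.
E cannot reach C, D in two steps.
Kings: A, B, C — 3.

3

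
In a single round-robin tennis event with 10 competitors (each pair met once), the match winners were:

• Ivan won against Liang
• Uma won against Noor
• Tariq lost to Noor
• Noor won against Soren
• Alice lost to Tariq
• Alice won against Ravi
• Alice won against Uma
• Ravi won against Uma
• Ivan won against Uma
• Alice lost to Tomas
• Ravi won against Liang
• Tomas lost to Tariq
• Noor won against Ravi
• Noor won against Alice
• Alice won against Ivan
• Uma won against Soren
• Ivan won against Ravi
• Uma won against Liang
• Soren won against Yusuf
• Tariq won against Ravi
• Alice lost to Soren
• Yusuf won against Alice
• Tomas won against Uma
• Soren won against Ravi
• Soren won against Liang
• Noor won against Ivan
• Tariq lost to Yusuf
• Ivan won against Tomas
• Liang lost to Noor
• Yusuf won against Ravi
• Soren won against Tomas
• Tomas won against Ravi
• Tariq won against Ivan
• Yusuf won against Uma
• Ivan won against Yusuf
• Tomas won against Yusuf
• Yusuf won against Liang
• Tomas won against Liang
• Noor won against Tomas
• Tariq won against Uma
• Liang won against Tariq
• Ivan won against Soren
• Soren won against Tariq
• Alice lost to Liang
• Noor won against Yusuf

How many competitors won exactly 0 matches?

0

Win totals: Tomas 5, Alice 3, Soren 6, Yusuf 5, Tariq 5, Liang 2, Uma 3, Ravi 2, Ivan 6, Noor 8.
No competitor has exactly 0 wins.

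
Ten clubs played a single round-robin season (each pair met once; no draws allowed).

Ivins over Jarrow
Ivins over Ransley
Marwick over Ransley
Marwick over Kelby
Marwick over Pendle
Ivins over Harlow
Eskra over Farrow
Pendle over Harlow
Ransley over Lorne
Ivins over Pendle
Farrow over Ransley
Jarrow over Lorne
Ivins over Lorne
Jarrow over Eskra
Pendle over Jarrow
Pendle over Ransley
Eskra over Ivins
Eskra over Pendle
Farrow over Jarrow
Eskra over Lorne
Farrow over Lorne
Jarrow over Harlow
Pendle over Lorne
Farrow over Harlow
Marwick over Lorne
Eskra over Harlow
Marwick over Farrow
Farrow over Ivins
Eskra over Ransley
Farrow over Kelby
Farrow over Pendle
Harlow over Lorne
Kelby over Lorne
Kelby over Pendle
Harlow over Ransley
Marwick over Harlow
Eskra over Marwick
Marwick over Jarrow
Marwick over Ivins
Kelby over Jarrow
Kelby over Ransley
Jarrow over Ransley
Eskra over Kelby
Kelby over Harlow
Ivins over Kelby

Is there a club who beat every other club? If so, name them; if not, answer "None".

None

Highest win total is Marwick with 8 (out of 9 possible).
Marwick lost to Eskra, so no club went undefeated.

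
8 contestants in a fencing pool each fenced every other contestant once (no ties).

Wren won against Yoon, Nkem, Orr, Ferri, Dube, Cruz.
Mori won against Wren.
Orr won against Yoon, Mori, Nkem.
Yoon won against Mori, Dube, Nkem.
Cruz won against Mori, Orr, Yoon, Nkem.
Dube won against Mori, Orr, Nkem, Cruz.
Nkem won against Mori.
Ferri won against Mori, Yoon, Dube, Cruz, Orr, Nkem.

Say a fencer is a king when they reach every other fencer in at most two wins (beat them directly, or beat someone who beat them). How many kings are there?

3

Dube cannot reach Ferri in two steps.
Orr cannot reach Cruz, Ferri in two steps.
Nkem cannot reach Dube, Orr, Cruz, Ferri, Yoon in two steps.
Mori reaches everyone (king).
Cruz cannot reach Ferri in two steps.
Ferri reaches everyone (king).
Wren reaches everyone (king).
Yoon cannot reach Ferri in two steps.
Kings: Mori, Ferri, Wren — 3.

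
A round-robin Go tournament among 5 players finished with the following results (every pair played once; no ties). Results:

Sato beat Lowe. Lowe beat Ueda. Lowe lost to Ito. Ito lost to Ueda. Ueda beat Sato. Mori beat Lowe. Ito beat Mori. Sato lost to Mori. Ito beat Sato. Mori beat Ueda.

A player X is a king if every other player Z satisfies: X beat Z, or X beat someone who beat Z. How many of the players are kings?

3

Mori reaches everyone (king).
Ueda reaches everyone (king).
Sato cannot reach Mori, Ito in two steps.
Lowe cannot reach Mori in two steps.
Ito reaches everyone (king).
Kings: Mori, Ueda, Ito — 3.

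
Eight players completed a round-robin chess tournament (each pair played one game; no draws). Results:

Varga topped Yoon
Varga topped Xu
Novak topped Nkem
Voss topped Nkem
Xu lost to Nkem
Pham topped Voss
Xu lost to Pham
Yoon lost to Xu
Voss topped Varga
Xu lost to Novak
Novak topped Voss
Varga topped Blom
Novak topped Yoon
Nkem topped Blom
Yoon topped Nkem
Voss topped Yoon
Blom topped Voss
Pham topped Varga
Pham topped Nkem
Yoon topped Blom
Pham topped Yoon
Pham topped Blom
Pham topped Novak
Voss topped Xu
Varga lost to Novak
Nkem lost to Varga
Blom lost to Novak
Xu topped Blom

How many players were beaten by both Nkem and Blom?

Nkem beat: Blom, Xu.
Blom beat: Voss.
No one was beaten by both.

0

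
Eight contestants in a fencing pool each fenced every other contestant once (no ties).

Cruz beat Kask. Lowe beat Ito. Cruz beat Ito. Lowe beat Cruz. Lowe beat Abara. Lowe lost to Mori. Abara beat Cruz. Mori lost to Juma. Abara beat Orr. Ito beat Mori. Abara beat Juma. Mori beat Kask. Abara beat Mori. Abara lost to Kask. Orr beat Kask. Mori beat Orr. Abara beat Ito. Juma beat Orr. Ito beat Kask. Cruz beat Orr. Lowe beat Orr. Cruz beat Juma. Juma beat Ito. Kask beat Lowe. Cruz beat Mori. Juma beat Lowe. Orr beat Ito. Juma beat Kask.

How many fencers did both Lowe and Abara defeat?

3

Lowe beat: Ito, Cruz, Orr, Abara.
Abara beat: Ito, Mori, Cruz, Juma, Orr.
Both beat: Ito, Cruz, Orr — 3.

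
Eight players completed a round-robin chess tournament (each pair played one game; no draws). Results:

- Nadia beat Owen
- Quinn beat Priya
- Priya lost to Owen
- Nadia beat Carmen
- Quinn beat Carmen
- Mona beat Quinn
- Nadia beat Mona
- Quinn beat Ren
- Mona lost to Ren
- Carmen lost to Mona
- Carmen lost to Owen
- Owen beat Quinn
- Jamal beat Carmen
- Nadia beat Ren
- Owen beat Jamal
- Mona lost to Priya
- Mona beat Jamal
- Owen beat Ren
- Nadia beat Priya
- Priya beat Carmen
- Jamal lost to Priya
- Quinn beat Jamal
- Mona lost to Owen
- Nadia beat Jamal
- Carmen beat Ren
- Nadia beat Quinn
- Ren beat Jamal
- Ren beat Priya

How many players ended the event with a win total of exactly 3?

3

Win totals: Owen 6, Priya 3, Carmen 1, Quinn 4, Mona 3, Ren 3, Jamal 1, Nadia 7.
Exactly 3: Priya, Mona, Ren — 3 players.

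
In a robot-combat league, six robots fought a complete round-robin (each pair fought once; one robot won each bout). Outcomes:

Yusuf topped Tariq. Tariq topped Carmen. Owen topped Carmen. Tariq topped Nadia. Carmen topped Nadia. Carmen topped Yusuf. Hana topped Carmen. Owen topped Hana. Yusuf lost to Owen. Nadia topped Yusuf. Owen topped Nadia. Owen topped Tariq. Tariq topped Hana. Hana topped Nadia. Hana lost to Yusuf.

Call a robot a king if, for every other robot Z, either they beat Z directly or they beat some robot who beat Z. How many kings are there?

1

Carmen cannot reach Owen in two steps.
Tariq cannot reach Owen in two steps.
Hana cannot reach Tariq, Owen in two steps.
Nadia cannot reach Carmen, Owen in two steps.
Yusuf cannot reach Owen in two steps.
Owen reaches everyone (king).
Kings: Owen — 1.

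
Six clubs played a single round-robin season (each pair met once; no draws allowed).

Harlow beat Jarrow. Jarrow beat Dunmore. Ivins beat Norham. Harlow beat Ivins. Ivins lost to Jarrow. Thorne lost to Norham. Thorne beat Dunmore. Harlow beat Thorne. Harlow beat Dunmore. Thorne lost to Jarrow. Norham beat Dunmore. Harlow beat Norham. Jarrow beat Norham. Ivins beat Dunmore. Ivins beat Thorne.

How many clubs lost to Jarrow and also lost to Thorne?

1

Jarrow beat: Dunmore, Norham, Ivins, Thorne.
Thorne beat: Dunmore.
Both beat: Dunmore — 1.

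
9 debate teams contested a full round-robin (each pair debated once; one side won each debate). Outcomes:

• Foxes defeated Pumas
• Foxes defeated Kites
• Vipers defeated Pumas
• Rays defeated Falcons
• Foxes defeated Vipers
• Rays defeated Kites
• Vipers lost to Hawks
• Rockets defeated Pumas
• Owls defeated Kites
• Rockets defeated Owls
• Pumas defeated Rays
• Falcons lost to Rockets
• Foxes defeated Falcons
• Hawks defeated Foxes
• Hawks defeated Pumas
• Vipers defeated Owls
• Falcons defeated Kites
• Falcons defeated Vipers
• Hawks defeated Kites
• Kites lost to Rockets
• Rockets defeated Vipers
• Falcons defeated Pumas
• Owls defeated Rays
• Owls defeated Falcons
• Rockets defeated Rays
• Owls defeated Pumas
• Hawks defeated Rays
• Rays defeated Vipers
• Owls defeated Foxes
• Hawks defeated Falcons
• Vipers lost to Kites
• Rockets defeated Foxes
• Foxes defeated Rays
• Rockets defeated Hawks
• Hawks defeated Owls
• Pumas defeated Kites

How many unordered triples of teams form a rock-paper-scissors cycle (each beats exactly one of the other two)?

7

Win totals: Vipers 2, Pumas 2, Owls 5, Falcons 3, Foxes 5, Kites 1, Rays 3, Hawks 7, Rockets 8.
A team with w wins dominates both others in C(w,2) triples; summing gives 1 + 1 + 10 + 3 + 10 + 0 + 3 + 21 + 28 = 77 transitive triples.
Total triples C(9,3) = 84, so cyclic triples = 84 − 77 = 7.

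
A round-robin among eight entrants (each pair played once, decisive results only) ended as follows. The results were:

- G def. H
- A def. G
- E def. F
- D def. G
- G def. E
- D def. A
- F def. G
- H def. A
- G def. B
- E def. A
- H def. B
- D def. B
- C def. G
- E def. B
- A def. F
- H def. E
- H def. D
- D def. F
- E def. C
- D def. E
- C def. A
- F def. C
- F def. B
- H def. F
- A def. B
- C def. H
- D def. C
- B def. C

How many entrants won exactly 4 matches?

1

Win totals: A 3, B 1, C 3, D 6, E 4, F 3, G 3, H 5.
Exactly 4: E — 1 entrant.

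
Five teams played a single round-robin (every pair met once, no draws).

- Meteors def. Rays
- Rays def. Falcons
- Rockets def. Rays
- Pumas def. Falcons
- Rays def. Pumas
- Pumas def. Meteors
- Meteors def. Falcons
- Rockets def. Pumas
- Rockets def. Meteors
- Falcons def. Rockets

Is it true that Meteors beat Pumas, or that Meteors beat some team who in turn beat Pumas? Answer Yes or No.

Meteors did not beat Pumas directly.
Meteors beat Falcons, Rays. Of those, Rays beat Pumas.

Yes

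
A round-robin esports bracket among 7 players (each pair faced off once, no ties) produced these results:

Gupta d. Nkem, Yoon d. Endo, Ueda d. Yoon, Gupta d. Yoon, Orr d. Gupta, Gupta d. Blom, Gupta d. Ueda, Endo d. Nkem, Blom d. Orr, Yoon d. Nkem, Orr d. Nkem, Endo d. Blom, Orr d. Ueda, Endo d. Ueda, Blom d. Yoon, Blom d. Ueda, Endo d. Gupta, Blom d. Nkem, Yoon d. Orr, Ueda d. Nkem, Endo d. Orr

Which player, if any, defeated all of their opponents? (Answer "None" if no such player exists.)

None

Highest win total is Endo with 5 (out of 6 possible).
Endo lost to Yoon, so no player went undefeated.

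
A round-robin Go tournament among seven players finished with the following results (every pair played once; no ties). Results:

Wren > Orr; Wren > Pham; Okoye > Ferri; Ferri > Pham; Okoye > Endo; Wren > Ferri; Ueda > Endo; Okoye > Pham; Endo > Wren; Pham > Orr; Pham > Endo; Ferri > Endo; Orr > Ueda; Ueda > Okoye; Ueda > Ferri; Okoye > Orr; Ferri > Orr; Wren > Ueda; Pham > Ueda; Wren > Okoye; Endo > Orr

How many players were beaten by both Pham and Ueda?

1

Pham beat: Orr, Ueda, Endo.
Ueda beat: Endo, Ferri, Okoye.
Both beat: Endo — 1.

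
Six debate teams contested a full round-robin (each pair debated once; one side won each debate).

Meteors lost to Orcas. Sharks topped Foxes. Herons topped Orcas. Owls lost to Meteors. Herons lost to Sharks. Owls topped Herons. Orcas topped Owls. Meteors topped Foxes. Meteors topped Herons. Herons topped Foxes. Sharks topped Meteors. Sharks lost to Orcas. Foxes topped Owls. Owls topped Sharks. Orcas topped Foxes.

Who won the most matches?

Orcas

Win totals: Meteors 3, Owls 2, Herons 2, Sharks 3, Orcas 4, Foxes 1.
Orcas leads with 4 wins (next highest: 3).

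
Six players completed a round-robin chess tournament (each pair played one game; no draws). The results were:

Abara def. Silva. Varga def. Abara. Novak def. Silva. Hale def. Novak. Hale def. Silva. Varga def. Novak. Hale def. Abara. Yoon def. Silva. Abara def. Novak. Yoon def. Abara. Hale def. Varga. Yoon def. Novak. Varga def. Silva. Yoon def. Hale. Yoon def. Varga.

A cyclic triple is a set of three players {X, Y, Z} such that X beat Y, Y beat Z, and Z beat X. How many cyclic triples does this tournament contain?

Of the C(6,3) = 20 triples, the cyclic ones are: none.
That is 0.

0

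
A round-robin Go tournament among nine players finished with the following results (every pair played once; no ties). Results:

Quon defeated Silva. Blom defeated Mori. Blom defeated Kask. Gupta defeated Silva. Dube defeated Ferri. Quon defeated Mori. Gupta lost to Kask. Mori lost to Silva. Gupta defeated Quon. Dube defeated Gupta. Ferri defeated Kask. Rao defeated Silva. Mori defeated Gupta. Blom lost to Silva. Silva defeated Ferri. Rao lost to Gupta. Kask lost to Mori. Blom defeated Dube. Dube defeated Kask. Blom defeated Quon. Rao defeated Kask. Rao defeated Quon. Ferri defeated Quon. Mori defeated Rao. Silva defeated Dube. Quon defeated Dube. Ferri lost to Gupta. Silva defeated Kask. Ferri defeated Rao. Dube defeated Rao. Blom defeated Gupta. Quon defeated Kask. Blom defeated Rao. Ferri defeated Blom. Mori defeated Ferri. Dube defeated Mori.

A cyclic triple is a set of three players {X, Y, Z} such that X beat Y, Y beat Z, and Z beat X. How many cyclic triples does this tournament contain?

Win totals: Dube 5, Rao 3, Gupta 4, Blom 6, Kask 1, Silva 5, Quon 4, Ferri 4, Mori 4.
A player with w wins dominates both others in C(w,2) triples; summing gives 10 + 3 + 6 + 15 + 0 + 10 + 6 + 6 + 6 = 62 transitive triples.
Total triples C(9,3) = 84, so cyclic triples = 84 − 62 = 22.

22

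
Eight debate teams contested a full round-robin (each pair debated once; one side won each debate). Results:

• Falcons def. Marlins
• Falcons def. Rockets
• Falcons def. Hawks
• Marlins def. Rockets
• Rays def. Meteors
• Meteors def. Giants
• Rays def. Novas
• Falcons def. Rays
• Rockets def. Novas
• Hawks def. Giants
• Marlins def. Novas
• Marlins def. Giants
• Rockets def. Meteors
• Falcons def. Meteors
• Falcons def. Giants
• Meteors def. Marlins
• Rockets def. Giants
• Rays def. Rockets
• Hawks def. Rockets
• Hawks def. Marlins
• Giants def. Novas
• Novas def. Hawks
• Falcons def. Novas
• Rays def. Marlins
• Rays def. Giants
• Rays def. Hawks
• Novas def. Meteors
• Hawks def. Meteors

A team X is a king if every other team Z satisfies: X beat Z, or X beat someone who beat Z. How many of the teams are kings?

Giants cannot reach Falcons, Marlins, Rays, Rockets in two steps.
Hawks cannot reach Falcons, Rays in two steps.
Falcons reaches everyone (king).
Marlins cannot reach Falcons, Rays in two steps.
Rays cannot reach Falcons in two steps.
Novas cannot reach Falcons, Rays in two steps.
Meteors cannot reach Hawks, Falcons, Rays in two steps.
Rockets cannot reach Falcons, Rays in two steps.
Kings: Falcons — 1.

1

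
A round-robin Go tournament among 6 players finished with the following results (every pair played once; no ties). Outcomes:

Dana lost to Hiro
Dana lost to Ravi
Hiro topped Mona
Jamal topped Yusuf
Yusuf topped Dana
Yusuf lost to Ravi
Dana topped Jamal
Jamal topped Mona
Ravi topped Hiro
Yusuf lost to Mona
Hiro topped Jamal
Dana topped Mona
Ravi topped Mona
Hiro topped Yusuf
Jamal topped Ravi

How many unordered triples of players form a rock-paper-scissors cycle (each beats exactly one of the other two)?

Win totals: Dana 2, Mona 1, Hiro 4, Yusuf 1, Ravi 4, Jamal 3.
A player with w wins dominates both others in C(w,2) triples; summing gives 1 + 0 + 6 + 0 + 6 + 3 = 16 transitive triples.
Total triples C(6,3) = 20, so cyclic triples = 20 − 16 = 4.

4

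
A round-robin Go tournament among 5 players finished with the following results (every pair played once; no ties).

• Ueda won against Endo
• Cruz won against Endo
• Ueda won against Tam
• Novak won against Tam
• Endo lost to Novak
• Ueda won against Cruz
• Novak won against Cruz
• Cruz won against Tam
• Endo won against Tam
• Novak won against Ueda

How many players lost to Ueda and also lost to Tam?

0

Ueda beat: Cruz, Endo, Tam.
Tam beat: no one.
No one was beaten by both.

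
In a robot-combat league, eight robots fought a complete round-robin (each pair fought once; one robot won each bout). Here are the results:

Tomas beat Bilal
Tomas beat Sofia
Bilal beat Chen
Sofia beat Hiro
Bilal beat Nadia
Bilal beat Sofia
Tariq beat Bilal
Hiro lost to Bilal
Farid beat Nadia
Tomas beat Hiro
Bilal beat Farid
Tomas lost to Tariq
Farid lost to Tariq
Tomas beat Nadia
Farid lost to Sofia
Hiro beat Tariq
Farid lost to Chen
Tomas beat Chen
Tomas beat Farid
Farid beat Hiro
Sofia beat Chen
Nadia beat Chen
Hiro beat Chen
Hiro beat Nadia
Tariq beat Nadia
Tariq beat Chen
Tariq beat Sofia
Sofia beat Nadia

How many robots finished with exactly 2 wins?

1

Win totals: Nadia 1, Bilal 5, Hiro 3, Tariq 6, Chen 1, Farid 2, Sofia 4, Tomas 6.
Exactly 2: Farid — 1 robot.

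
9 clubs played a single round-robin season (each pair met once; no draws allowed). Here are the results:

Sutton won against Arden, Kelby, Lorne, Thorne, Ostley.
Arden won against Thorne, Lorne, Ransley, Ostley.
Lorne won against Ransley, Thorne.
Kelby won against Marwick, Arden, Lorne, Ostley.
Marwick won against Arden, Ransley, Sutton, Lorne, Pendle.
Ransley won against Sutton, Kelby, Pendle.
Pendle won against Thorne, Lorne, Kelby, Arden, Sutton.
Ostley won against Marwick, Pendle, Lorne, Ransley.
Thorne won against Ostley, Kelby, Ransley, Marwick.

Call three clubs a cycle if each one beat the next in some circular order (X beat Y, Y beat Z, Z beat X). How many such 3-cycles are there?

Win totals: Pendle 5, Lorne 2, Sutton 5, Thorne 4, Ostley 4, Ransley 3, Marwick 5, Kelby 4, Arden 4.
A club with w wins dominates both others in C(w,2) triples; summing gives 10 + 1 + 10 + 6 + 6 + 3 + 10 + 6 + 6 = 58 transitive triples.
Total triples C(9,3) = 84, so cyclic triples = 84 − 58 = 26.

26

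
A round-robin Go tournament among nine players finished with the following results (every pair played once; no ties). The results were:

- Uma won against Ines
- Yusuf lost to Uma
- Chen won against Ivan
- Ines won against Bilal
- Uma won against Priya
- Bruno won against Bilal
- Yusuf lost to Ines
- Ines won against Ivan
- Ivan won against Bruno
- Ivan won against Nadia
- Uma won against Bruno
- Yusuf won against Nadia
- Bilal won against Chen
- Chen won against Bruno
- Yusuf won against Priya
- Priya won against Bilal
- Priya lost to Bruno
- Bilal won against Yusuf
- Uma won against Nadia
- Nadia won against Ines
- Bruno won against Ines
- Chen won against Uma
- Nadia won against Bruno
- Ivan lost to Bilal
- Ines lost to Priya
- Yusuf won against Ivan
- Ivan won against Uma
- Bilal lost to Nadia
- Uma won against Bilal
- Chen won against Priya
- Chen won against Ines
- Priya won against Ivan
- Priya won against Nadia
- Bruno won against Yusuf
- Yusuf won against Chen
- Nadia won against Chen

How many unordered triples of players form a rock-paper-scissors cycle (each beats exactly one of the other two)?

26

Win totals: Chen 5, Bruno 4, Uma 6, Ines 3, Priya 4, Ivan 3, Yusuf 4, Bilal 3, Nadia 4.
A player with w wins dominates both others in C(w,2) triples; summing gives 10 + 6 + 15 + 3 + 6 + 3 + 6 + 3 + 6 = 58 transitive triples.
Total triples C(9,3) = 84, so cyclic triples = 84 − 58 = 26.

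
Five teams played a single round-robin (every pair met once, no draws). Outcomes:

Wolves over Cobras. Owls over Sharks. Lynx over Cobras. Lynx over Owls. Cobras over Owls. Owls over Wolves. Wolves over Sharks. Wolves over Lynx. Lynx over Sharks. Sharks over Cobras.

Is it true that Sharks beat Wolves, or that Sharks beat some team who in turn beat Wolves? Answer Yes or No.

No

Sharks did not beat Wolves directly.
Sharks beat Cobras, but each of them lost to Wolves. No two-step path.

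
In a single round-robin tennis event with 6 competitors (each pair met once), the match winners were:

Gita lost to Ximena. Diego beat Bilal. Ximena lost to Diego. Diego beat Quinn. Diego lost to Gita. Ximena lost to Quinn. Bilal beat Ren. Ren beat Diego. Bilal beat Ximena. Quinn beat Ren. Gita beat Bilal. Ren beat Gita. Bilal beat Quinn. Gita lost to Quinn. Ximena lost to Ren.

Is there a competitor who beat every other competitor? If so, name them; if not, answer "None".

Highest win total is Ren with 3 (out of 5 possible).
Ren lost to Quinn, Bilal, so no competitor went undefeated.

None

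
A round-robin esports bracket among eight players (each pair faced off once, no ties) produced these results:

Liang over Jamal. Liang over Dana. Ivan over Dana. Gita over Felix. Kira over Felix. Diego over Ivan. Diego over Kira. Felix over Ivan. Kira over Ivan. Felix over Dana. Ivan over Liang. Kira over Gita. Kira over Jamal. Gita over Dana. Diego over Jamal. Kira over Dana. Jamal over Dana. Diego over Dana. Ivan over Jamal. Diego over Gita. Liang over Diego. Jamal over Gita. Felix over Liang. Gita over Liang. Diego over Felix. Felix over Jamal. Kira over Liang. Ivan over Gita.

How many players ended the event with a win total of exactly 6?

2

Win totals: Kira 6, Gita 3, Dana 0, Liang 3, Diego 6, Jamal 2, Felix 4, Ivan 4.
Exactly 6: Kira, Diego — 2 players.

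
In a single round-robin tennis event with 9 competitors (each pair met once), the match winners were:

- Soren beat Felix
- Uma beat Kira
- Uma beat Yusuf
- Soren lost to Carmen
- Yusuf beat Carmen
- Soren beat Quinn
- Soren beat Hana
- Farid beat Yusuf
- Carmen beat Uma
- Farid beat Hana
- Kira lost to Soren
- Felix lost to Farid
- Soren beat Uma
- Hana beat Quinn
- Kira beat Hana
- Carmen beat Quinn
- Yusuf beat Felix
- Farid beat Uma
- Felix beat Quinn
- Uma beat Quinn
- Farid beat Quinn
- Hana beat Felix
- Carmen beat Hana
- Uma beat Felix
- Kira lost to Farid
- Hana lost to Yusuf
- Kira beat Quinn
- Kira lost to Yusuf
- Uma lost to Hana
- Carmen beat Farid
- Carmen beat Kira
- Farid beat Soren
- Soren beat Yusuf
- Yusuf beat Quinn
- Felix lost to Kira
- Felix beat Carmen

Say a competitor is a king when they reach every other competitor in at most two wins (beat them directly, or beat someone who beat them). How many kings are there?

3

Yusuf reaches everyone (king).
Uma cannot reach Soren, Farid in two steps.
Soren cannot reach Farid in two steps.
Felix cannot reach Yusuf in two steps.
Farid reaches everyone (king).
Hana cannot reach Soren, Farid in two steps.
Carmen reaches everyone (king).
Quinn cannot reach Yusuf, Uma, Soren, Felix, Farid, Hana, Carmen, Kira in two steps.
Kira cannot reach Yusuf, Soren, Farid in two steps.
Kings: Yusuf, Farid, Carmen — 3.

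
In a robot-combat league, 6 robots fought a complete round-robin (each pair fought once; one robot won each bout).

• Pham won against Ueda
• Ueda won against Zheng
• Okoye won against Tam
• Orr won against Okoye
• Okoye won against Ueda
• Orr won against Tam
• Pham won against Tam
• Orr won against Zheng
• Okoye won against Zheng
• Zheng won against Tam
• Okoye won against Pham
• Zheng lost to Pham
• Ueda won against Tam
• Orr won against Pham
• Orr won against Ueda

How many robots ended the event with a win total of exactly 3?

Win totals: Ueda 2, Orr 5, Zheng 1, Tam 0, Okoye 4, Pham 3.
Exactly 3: Pham — 1 robot.

1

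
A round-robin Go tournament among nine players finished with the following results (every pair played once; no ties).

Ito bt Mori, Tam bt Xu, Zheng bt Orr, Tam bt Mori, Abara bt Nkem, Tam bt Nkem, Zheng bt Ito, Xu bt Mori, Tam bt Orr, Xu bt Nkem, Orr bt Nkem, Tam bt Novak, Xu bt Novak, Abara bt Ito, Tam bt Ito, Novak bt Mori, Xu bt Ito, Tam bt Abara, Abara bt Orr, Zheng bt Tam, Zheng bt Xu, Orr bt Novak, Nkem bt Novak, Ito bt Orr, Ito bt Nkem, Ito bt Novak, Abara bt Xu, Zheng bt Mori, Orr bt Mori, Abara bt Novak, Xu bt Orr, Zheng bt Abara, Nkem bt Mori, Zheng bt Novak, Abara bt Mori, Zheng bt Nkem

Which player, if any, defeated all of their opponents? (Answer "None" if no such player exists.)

Zheng

Zheng has 8 wins out of 8 opponents — a perfect record.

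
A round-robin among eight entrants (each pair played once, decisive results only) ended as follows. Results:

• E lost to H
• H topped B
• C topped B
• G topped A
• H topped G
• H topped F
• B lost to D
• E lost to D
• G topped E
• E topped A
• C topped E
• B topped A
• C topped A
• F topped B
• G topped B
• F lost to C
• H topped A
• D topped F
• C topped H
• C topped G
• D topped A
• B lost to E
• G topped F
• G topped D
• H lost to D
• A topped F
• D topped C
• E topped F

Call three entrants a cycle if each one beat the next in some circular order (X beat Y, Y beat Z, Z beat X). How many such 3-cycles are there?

3

Win totals: A 1, B 1, C 6, D 6, E 3, F 1, G 5, H 5.
An entrant with w wins dominates both others in C(w,2) triples; summing gives 0 + 0 + 15 + 15 + 3 + 0 + 10 + 10 = 53 transitive triples.
Total triples C(8,3) = 56, so cyclic triples = 56 − 53 = 3.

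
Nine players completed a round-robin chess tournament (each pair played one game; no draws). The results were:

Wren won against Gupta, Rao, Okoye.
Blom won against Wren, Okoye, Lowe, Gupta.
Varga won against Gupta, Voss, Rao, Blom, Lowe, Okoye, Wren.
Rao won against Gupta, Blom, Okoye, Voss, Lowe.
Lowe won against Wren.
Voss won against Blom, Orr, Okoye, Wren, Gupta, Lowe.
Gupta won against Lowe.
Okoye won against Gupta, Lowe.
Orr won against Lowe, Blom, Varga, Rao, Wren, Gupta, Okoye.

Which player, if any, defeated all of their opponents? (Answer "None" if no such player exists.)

Highest win total is Varga with 7 (out of 8 possible).
Varga lost to Orr, so no player went undefeated.

None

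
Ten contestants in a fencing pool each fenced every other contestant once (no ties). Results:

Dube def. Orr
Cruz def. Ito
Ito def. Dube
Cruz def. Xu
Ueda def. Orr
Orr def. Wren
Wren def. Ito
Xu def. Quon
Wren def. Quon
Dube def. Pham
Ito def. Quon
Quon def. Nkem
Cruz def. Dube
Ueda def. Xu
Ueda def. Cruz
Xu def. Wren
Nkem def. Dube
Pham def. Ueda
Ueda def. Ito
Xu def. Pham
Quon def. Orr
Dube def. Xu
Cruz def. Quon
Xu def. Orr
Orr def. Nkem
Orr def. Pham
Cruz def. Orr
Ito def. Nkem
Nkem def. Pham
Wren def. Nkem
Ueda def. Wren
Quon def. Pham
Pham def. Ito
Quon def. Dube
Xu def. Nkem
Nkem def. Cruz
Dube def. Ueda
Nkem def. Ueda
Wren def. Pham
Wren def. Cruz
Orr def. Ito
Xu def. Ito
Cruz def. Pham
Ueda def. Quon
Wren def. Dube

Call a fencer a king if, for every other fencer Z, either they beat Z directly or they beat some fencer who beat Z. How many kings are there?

Quon reaches everyone (king).
Dube reaches everyone (king).
Xu reaches everyone (king).
Cruz reaches everyone (king).
Ueda reaches everyone (king).
Pham reaches everyone (king).
Orr cannot reach Xu in two steps.
Wren reaches everyone (king).
Nkem reaches everyone (king).
Ito cannot reach Wren in two steps.
Kings: Quon, Dube, Xu, Cruz, Ueda, Pham, Wren, Nkem — 8.

8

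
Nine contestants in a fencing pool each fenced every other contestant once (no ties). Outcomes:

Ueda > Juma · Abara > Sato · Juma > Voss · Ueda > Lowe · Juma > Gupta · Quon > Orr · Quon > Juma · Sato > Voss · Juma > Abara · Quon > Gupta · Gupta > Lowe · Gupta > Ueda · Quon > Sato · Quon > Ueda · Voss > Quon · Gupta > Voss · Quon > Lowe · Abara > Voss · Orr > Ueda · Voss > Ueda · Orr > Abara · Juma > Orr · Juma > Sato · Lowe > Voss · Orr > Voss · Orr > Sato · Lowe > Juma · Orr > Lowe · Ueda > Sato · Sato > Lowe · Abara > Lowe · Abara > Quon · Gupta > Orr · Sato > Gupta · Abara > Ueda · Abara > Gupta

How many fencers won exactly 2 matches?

2

Win totals: Abara 6, Sato 3, Juma 5, Voss 2, Quon 6, Gupta 4, Lowe 2, Orr 5, Ueda 3.
Exactly 2: Voss, Lowe — 2 fencers.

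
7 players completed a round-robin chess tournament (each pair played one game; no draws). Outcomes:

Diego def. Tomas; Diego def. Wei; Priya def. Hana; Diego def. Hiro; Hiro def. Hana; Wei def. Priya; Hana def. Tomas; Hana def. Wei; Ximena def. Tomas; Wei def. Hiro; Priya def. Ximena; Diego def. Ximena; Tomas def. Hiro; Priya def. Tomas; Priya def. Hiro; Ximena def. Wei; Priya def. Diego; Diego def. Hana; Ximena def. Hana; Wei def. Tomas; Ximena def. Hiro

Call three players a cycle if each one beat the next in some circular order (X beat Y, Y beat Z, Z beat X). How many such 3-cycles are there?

Win totals: Priya 5, Diego 5, Wei 3, Hiro 1, Tomas 1, Hana 2, Ximena 4.
A player with w wins dominates both others in C(w,2) triples; summing gives 10 + 10 + 3 + 0 + 0 + 1 + 6 = 30 transitive triples.
Total triples C(7,3) = 35, so cyclic triples = 35 − 30 = 5.

5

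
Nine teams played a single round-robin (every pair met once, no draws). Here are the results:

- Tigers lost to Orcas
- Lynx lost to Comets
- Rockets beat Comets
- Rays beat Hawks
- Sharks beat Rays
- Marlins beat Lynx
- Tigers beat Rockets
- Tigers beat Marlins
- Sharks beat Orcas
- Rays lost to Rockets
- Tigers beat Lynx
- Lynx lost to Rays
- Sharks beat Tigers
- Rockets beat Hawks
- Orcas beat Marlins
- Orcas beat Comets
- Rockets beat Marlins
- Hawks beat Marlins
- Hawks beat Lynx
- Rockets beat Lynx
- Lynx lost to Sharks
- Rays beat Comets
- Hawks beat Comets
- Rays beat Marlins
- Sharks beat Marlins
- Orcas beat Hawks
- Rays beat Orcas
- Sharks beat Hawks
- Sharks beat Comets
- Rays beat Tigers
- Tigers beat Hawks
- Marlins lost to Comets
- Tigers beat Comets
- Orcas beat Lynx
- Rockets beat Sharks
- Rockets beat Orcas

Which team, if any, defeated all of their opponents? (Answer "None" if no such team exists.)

Highest win total is Sharks with 7 (out of 8 possible).
Sharks lost to Rockets, so no team went undefeated.

None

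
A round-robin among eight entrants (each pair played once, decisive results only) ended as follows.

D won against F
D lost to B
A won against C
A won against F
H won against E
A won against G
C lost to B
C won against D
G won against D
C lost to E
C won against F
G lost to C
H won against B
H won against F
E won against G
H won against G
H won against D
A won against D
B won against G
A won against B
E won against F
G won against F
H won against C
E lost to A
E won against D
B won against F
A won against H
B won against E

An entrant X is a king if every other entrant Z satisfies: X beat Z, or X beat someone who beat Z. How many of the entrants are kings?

1

A reaches everyone (king).
B cannot reach A, H in two steps.
C cannot reach A, B, E, H in two steps.
D cannot reach A, B, C, E, G, H in two steps.
E cannot reach A, B, H in two steps.
F cannot reach A, B, C, D, E, G, H in two steps.
G cannot reach A, B, C, E, H in two steps.
H cannot reach A in two steps.
Kings: A — 1.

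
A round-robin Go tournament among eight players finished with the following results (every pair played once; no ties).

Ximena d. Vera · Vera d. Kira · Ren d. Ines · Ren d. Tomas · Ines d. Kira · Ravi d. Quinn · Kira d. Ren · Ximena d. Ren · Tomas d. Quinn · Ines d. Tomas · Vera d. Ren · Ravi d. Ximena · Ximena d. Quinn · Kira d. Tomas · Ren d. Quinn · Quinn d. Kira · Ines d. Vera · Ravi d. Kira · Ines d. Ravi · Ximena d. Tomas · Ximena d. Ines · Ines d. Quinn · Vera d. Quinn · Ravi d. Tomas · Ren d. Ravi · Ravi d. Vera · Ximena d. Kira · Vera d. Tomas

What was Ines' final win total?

5

Ines' results: beat Kira, Vera, Quinn, Tomas, Ravi; lost to Ren, Ximena.
That is 5 wins.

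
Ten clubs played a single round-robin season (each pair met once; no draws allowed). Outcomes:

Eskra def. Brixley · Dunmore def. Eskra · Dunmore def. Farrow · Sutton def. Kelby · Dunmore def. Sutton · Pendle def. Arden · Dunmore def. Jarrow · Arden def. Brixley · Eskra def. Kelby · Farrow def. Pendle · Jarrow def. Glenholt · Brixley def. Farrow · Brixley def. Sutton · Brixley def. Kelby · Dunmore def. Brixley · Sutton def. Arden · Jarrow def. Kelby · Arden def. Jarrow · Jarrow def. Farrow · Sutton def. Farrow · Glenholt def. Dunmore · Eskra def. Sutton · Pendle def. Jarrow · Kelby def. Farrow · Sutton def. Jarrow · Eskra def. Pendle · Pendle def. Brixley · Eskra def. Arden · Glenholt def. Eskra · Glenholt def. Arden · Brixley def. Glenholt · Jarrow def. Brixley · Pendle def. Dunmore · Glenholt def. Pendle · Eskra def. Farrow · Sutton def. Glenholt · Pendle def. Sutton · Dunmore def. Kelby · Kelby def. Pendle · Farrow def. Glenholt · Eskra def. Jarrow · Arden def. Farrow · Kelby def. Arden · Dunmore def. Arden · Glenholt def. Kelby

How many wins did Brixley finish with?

Brixley's results: beat Sutton, Kelby, Glenholt, Farrow; lost to Arden, Eskra, Dunmore, Jarrow, Pendle.
That is 4 wins.

4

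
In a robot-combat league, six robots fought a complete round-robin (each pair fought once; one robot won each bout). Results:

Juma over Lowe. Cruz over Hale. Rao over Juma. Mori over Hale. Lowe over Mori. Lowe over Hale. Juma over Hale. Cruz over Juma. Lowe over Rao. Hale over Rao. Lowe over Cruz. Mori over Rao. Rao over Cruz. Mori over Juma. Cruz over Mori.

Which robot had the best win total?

Win totals: Mori 3, Juma 2, Hale 1, Cruz 3, Lowe 4, Rao 2.
Lowe leads with 4 wins (next highest: 3).

Lowe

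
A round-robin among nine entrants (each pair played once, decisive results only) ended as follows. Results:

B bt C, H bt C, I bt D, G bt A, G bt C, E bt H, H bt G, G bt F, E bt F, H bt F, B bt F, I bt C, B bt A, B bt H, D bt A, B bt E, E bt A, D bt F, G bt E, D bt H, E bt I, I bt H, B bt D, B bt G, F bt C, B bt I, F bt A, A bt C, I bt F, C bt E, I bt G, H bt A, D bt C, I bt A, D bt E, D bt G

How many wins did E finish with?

4

E's results: beat A, F, H, I; lost to B, C, D, G.
That is 4 wins.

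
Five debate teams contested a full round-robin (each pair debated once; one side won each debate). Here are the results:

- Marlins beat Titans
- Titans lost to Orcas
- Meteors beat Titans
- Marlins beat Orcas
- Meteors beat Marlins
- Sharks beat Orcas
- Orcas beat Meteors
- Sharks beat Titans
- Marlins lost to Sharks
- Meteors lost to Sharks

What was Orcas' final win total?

2

Orcas' results: beat Meteors, Titans; lost to Marlins, Sharks.
That is 2 wins.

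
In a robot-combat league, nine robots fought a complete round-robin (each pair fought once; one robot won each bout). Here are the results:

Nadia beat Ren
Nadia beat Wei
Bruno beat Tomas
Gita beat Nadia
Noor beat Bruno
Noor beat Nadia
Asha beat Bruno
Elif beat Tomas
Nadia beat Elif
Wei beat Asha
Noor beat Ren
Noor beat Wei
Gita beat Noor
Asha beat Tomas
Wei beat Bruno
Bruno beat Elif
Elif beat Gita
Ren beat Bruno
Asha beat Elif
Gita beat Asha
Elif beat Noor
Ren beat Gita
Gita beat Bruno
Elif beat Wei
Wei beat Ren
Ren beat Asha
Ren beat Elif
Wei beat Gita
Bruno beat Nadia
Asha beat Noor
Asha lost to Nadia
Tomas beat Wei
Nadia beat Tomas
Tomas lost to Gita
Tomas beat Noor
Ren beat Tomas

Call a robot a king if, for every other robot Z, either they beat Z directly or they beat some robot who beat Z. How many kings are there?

Tomas cannot reach Elif in two steps.
Asha reaches everyone (king).
Wei reaches everyone (king).
Noor reaches everyone (king).
Nadia reaches everyone (king).
Ren reaches everyone (king).
Bruno reaches everyone (king).
Gita reaches everyone (king).
Elif reaches everyone (king).
Kings: Asha, Wei, Noor, Nadia, Ren, Bruno, Gita, Elif — 8.

8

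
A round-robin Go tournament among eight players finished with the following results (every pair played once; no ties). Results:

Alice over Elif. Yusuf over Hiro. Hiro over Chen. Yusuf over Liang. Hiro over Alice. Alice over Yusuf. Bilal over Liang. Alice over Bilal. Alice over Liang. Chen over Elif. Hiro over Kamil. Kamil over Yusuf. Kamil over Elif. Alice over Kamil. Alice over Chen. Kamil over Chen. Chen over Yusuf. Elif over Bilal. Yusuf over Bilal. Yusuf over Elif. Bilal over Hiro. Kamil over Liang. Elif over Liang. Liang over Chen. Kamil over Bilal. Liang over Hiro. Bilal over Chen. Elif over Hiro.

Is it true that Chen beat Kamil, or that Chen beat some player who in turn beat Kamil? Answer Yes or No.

Chen did not beat Kamil directly.
Chen beat Yusuf, Elif, but each of them lost to Kamil. No two-step path.

No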